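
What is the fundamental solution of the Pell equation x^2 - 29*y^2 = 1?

(x, y) = (9801, 1820)

First expand sqrt(29) as a continued fraction. With x_i = (sqrt(29) + m_i)/d_i and (m_0, d_0) = (0, 1): a_0 = floor(sqrt(29)) = 5, since 5^2 = 25 <= 29 < 36 = 6^2.
Iterate m_{i+1} = d_i*a_i - m_i, d_{i+1} = (29 - m_{i+1}^2)/d_i, a_{i+1} = floor((a_0 + m_{i+1})/d_{i+1}):
  m_1 = 1*5 - 0 = 5, d_1 = (29 - 5^2)/1 = 4/1 = 4, a_1 = floor((5 + 5)/4) = 2.
  m_2 = 4*2 - 5 = 3, d_2 = (29 - 3^2)/4 = 20/4 = 5, a_2 = floor((5 + 3)/5) = 1.
  m_3 = 5*1 - 3 = 2, d_3 = (29 - 2^2)/5 = 25/5 = 5, a_3 = floor((5 + 2)/5) = 1.
  m_4 = 5*1 - 2 = 3, d_4 = (29 - 3^2)/5 = 20/5 = 4, a_4 = floor((5 + 3)/4) = 2.
  m_5 = 4*2 - 3 = 5, d_5 = (29 - 5^2)/4 = 4/4 = 1, a_5 = floor((5 + 5)/1) = 10.
  m_6 = 1*10 - 5 = 5, d_6 = (29 - 5^2)/1 = 4/1 = 4: (m_6, d_6) = (m_1, d_1) = (5, 4), so from here the quotients repeat a_1, ..., a_5; the period length is 5.
So sqrt(29) = [5; (2, 1, 1, 2, 10)] with period length k = 5.
k is odd, so (p_{k-1}, q_{k-1}) only solves x^2 - 29y^2 = -1 and the fundamental solution of x^2 - 29y^2 = 1 is (p_{2k-1}, q_{2k-1}) = (p_9, q_9); compute convergents through index 9, running through the period twice.
Convergents (p_i = a_i*p_{i-1} + p_{i-2}, q_i = a_i*q_{i-1} + q_{i-2} with p_{-2}=0, p_{-1}=1, q_{-2}=1, q_{-1}=0):
  i=0: a_0=5, p_0 = 5*1 + 0 = 5, q_0 = 5*0 + 1 = 1.
  i=1: a_1=2, p_1 = 2*5 + 1 = 11, q_1 = 2*1 + 0 = 2.
  i=2: a_2=1, p_2 = 1*11 + 5 = 16, q_2 = 1*2 + 1 = 3.
  i=3: a_3=1, p_3 = 1*16 + 11 = 27, q_3 = 1*3 + 2 = 5.
  i=4: a_4=2, p_4 = 2*27 + 16 = 70, q_4 = 2*5 + 3 = 13.
  i=5: a_5=10, p_5 = 10*70 + 27 = 727, q_5 = 10*13 + 5 = 135.
  i=6: a_6=2, p_6 = 2*727 + 70 = 1524, q_6 = 2*135 + 13 = 283.
  i=7: a_7=1, p_7 = 1*1524 + 727 = 2251, q_7 = 1*283 + 135 = 418.
  i=8: a_8=1, p_8 = 1*2251 + 1524 = 3775, q_8 = 1*418 + 283 = 701.
  i=9: a_9=2, p_9 = 2*3775 + 2251 = 9801, q_9 = 2*701 + 418 = 1820.
Indeed p_4^2 - 29*q_4^2 = 4900 - 4901 = -1, not +1.
Check: 9801^2 - 29*1820^2 = 96059601 - 96059600 = 1, so (x, y) = (9801, 1820) solves the equation, and by the theorem it is the least positive solution.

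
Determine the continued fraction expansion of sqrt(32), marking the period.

[5; (1, 1, 1, 10)]

Write x_i = (sqrt(32) + m_i)/d_i with (m_0, d_0) = (0, 1). a_0 = floor(sqrt(32)) = 5, since 5^2 = 25 <= 32 < 36 = 6^2.
Iterate m_{i+1} = d_i*a_i - m_i, d_{i+1} = (32 - m_{i+1}^2)/d_i, a_{i+1} = floor((a_0 + m_{i+1})/d_{i+1}):
  m_1 = 1*5 - 0 = 5, d_1 = (32 - 5^2)/1 = 7/1 = 7, a_1 = floor((5 + 5)/7) = 1.
  m_2 = 7*1 - 5 = 2, d_2 = (32 - 2^2)/7 = 28/7 = 4, a_2 = floor((5 + 2)/4) = 1.
  m_3 = 4*1 - 2 = 2, d_3 = (32 - 2^2)/4 = 28/4 = 7, a_3 = floor((5 + 2)/7) = 1.
  m_4 = 7*1 - 2 = 5, d_4 = (32 - 5^2)/7 = 7/7 = 1, a_4 = floor((5 + 5)/1) = 10.
  m_5 = 1*10 - 5 = 5, d_5 = (32 - 5^2)/1 = 7/1 = 7: (m_5, d_5) = (m_1, d_1) = (5, 7), so from here the quotients repeat a_1, ..., a_4; the period length is 4.
Hence the expansion of sqrt(32) is a_0 = 5 followed by the repeating block 1, 1, 1, 10 (period 4).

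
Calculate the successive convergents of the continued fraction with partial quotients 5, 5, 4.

5/1, 26/5, 109/21

Using the convergent recurrence p_i = a_i*p_{i-1} + p_{i-2}, q_i = a_i*q_{i-1} + q_{i-2} with p_{-2}=0, p_{-1}=1, q_{-2}=1, q_{-1}=0:
  i=0: a_0=5, p_0 = 5*1 + 0 = 5, q_0 = 5*0 + 1 = 1.
  i=1: a_1=5, p_1 = 5*5 + 1 = 26, q_1 = 5*1 + 0 = 5.
  i=2: a_2=4, p_2 = 4*26 + 5 = 109, q_2 = 4*5 + 1 = 21.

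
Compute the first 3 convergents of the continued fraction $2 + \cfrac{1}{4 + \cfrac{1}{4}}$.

Using the convergent recurrence p_i = a_i*p_{i-1} + p_{i-2}, q_i = a_i*q_{i-1} + q_{i-2} with p_{-2}=0, p_{-1}=1, q_{-2}=1, q_{-1}=0:
  i=0: a_0=2, p_0 = 2*1 + 0 = 2, q_0 = 2*0 + 1 = 1.
  i=1: a_1=4, p_1 = 4*2 + 1 = 9, q_1 = 4*1 + 0 = 4.
  i=2: a_2=4, p_2 = 4*9 + 2 = 38, q_2 = 4*4 + 1 = 17.

2/1, 9/4, 38/17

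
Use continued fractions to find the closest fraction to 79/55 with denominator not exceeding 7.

10/7

Expand x = 79/55 as a continued fraction with the Euclidean algorithm:
  79 = 1*55 + 24, so a_0 = 1.
  55 = 2*24 + 7, so a_1 = 2.
  24 = 3*7 + 3, so a_2 = 3.
  7 = 2*3 + 1, so a_3 = 2.
  3 = 3*1 + 0, so a_4 = 3.
so x = [1; 2, 3, 2, 3].
Convergents (p_i = a_i*p_{i-1} + p_{i-2}, q_i = a_i*q_{i-1} + q_{i-2} with p_{-2}=0, p_{-1}=1, q_{-2}=1, q_{-1}=0), until the denominator exceeds 7:
  i=0: a_0=1, p_0 = 1*1 + 0 = 1, q_0 = 1*0 + 1 = 1.
  i=1: a_1=2, p_1 = 2*1 + 1 = 3, q_1 = 2*1 + 0 = 2.
  i=2: a_2=3, p_2 = 3*3 + 1 = 10, q_2 = 3*2 + 1 = 7.
  i=3: a_3=2, p_3 = 2*10 + 3 = 23, q_3 = 2*7 + 2 = 16.
q_3 = 16 > 7, so the last convergent with denominator <= 7 is p_2/q_2 = 10/7.
The closest fraction with denominator <= 7 is either p_2/q_2 or the intermediate fraction (k*p_2 + p_1)/(k*q_2 + q_1) with the largest k >= 1 whose denominator stays <= 7; these approach x as k grows, and every other convergent or intermediate fraction in range is farther away.
Largest k: floor((7 - q_1)/q_2) = floor((7 - 2)/7) = 0.
Since k = 0, no intermediate fraction beyond p_2/q_2 has denominator <= 7, so the convergent 10/7 is the closest (its error is |79*7 - 10*55|/(55*7) = 3/385).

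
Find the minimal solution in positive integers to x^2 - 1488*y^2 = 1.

(x, y) = (12151, 315)

First expand sqrt(1488) as a continued fraction. With x_i = (sqrt(1488) + m_i)/d_i and (m_0, d_0) = (0, 1): a_0 = floor(sqrt(1488)) = 38, since 38^2 = 1444 <= 1488 < 1521 = 39^2.
Iterate m_{i+1} = d_i*a_i - m_i, d_{i+1} = (1488 - m_{i+1}^2)/d_i, a_{i+1} = floor((a_0 + m_{i+1})/d_{i+1}):
  m_1 = 1*38 - 0 = 38, d_1 = (1488 - 38^2)/1 = 44/1 = 44, a_1 = floor((38 + 38)/44) = 1.
  m_2 = 44*1 - 38 = 6, d_2 = (1488 - 6^2)/44 = 1452/44 = 33, a_2 = floor((38 + 6)/33) = 1.
  m_3 = 33*1 - 6 = 27, d_3 = (1488 - 27^2)/33 = 759/33 = 23, a_3 = floor((38 + 27)/23) = 2.
  m_4 = 23*2 - 27 = 19, d_4 = (1488 - 19^2)/23 = 1127/23 = 49, a_4 = floor((38 + 19)/49) = 1.
  m_5 = 49*1 - 19 = 30, d_5 = (1488 - 30^2)/49 = 588/49 = 12, a_5 = floor((38 + 30)/12) = 5.
  m_6 = 12*5 - 30 = 30, d_6 = (1488 - 30^2)/12 = 588/12 = 49, a_6 = floor((38 + 30)/49) = 1.
  m_7 = 49*1 - 30 = 19, d_7 = (1488 - 19^2)/49 = 1127/49 = 23, a_7 = floor((38 + 19)/23) = 2.
  m_8 = 23*2 - 19 = 27, d_8 = (1488 - 27^2)/23 = 759/23 = 33, a_8 = floor((38 + 27)/33) = 1.
  m_9 = 33*1 - 27 = 6, d_9 = (1488 - 6^2)/33 = 1452/33 = 44, a_9 = floor((38 + 6)/44) = 1.
  m_10 = 44*1 - 6 = 38, d_10 = (1488 - 38^2)/44 = 44/44 = 1, a_10 = floor((38 + 38)/1) = 76.
  m_11 = 1*76 - 38 = 38, d_11 = (1488 - 38^2)/1 = 44/1 = 44: (m_11, d_11) = (m_1, d_1) = (38, 44), so from here the quotients repeat a_1, ..., a_10; the period length is 10.
So sqrt(1488) = [38; (1, 1, 2, 1, 5, 1, 2, 1, 1, 76)] with period length k = 10.
k is even, so the fundamental solution of x^2 - 1488y^2 = 1 is (p_{k-1}, q_{k-1}) = (p_9, q_9); compute convergents through index 9.
Convergents (p_i = a_i*p_{i-1} + p_{i-2}, q_i = a_i*q_{i-1} + q_{i-2} with p_{-2}=0, p_{-1}=1, q_{-2}=1, q_{-1}=0):
  i=0: a_0=38, p_0 = 38*1 + 0 = 38, q_0 = 38*0 + 1 = 1.
  i=1: a_1=1, p_1 = 1*38 + 1 = 39, q_1 = 1*1 + 0 = 1.
  i=2: a_2=1, p_2 = 1*39 + 38 = 77, q_2 = 1*1 + 1 = 2.
  i=3: a_3=2, p_3 = 2*77 + 39 = 193, q_3 = 2*2 + 1 = 5.
  i=4: a_4=1, p_4 = 1*193 + 77 = 270, q_4 = 1*5 + 2 = 7.
  i=5: a_5=5, p_5 = 5*270 + 193 = 1543, q_5 = 5*7 + 5 = 40.
  i=6: a_6=1, p_6 = 1*1543 + 270 = 1813, q_6 = 1*40 + 7 = 47.
  i=7: a_7=2, p_7 = 2*1813 + 1543 = 5169, q_7 = 2*47 + 40 = 134.
  i=8: a_8=1, p_8 = 1*5169 + 1813 = 6982, q_8 = 1*134 + 47 = 181.
  i=9: a_9=1, p_9 = 1*6982 + 5169 = 12151, q_9 = 1*181 + 134 = 315.
Check: 12151^2 - 1488*315^2 = 147646801 - 147646800 = 1, so (x, y) = (12151, 315) solves the equation, and by the theorem it is the least positive solution.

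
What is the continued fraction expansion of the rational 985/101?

Run the Euclidean algorithm on 985 and 101; the successive quotients are the partial quotients a_0, a_1, ... (each step inverts the fractional part left over by the previous one):
  985 = 9*101 + 76, so a_0 = 9.
  101 = 1*76 + 25, so a_1 = 1.
  76 = 3*25 + 1, so a_2 = 3.
  25 = 25*1 + 0, so a_3 = 25.
The remainder reaches 0 after 4 divisions, so the expansion has 4 partial quotients, read off in order.

[9; 1, 3, 25]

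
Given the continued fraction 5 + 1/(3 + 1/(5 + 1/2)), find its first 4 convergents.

Using the convergent recurrence p_i = a_i*p_{i-1} + p_{i-2}, q_i = a_i*q_{i-1} + q_{i-2} with p_{-2}=0, p_{-1}=1, q_{-2}=1, q_{-1}=0:
  i=0: a_0=5, p_0 = 5*1 + 0 = 5, q_0 = 5*0 + 1 = 1.
  i=1: a_1=3, p_1 = 3*5 + 1 = 16, q_1 = 3*1 + 0 = 3.
  i=2: a_2=5, p_2 = 5*16 + 5 = 85, q_2 = 5*3 + 1 = 16.
  i=3: a_3=2, p_3 = 2*85 + 16 = 186, q_3 = 2*16 + 3 = 35.

5/1, 16/3, 85/16, 186/35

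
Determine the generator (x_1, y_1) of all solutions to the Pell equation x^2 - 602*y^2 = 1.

(x, y) = (687, 28)

First expand sqrt(602) as a continued fraction. With x_i = (sqrt(602) + m_i)/d_i and (m_0, d_0) = (0, 1): a_0 = floor(sqrt(602)) = 24, since 24^2 = 576 <= 602 < 625 = 25^2.
Iterate m_{i+1} = d_i*a_i - m_i, d_{i+1} = (602 - m_{i+1}^2)/d_i, a_{i+1} = floor((a_0 + m_{i+1})/d_{i+1}):
  m_1 = 1*24 - 0 = 24, d_1 = (602 - 24^2)/1 = 26/1 = 26, a_1 = floor((24 + 24)/26) = 1.
  m_2 = 26*1 - 24 = 2, d_2 = (602 - 2^2)/26 = 598/26 = 23, a_2 = floor((24 + 2)/23) = 1.
  m_3 = 23*1 - 2 = 21, d_3 = (602 - 21^2)/23 = 161/23 = 7, a_3 = floor((24 + 21)/7) = 6.
  m_4 = 7*6 - 21 = 21, d_4 = (602 - 21^2)/7 = 161/7 = 23, a_4 = floor((24 + 21)/23) = 1.
  m_5 = 23*1 - 21 = 2, d_5 = (602 - 2^2)/23 = 598/23 = 26, a_5 = floor((24 + 2)/26) = 1.
  m_6 = 26*1 - 2 = 24, d_6 = (602 - 24^2)/26 = 26/26 = 1, a_6 = floor((24 + 24)/1) = 48.
  m_7 = 1*48 - 24 = 24, d_7 = (602 - 24^2)/1 = 26/1 = 26: (m_7, d_7) = (m_1, d_1) = (24, 26), so from here the quotients repeat a_1, ..., a_6; the period length is 6.
So sqrt(602) = [24; (1, 1, 6, 1, 1, 48)] with period length k = 6.
k is even, so the fundamental solution of x^2 - 602y^2 = 1 is (p_{k-1}, q_{k-1}) = (p_5, q_5); compute convergents through index 5.
Convergents (p_i = a_i*p_{i-1} + p_{i-2}, q_i = a_i*q_{i-1} + q_{i-2} with p_{-2}=0, p_{-1}=1, q_{-2}=1, q_{-1}=0):
  i=0: a_0=24, p_0 = 24*1 + 0 = 24, q_0 = 24*0 + 1 = 1.
  i=1: a_1=1, p_1 = 1*24 + 1 = 25, q_1 = 1*1 + 0 = 1.
  i=2: a_2=1, p_2 = 1*25 + 24 = 49, q_2 = 1*1 + 1 = 2.
  i=3: a_3=6, p_3 = 6*49 + 25 = 319, q_3 = 6*2 + 1 = 13.
  i=4: a_4=1, p_4 = 1*319 + 49 = 368, q_4 = 1*13 + 2 = 15.
  i=5: a_5=1, p_5 = 1*368 + 319 = 687, q_5 = 1*15 + 13 = 28.
Check: 687^2 - 602*28^2 = 471969 - 471968 = 1, so (x, y) = (687, 28) solves the equation, and by the theorem it is the least positive solution.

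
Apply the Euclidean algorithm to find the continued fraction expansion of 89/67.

Run the Euclidean algorithm on 89 and 67; the successive quotients are the partial quotients a_0, a_1, ... (each step inverts the fractional part left over by the previous one):
  89 = 1*67 + 22, so a_0 = 1.
  67 = 3*22 + 1, so a_1 = 3.
  22 = 22*1 + 0, so a_2 = 22.
The remainder reaches 0 after 3 divisions, so the expansion has 3 partial quotients, read off in order.

[1; 3, 22]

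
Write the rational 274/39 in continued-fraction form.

[7; 39]

Run the Euclidean algorithm on 274 and 39; the successive quotients are the partial quotients a_0, a_1, ... (each step inverts the fractional part left over by the previous one):
  274 = 7*39 + 1, so a_0 = 7.
  39 = 39*1 + 0, so a_1 = 39.
The remainder reaches 0 after 2 divisions, so the expansion has 2 partial quotients, read off in order.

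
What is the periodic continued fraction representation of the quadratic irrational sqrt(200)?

Write x_i = (sqrt(200) + m_i)/d_i with (m_0, d_0) = (0, 1). a_0 = floor(sqrt(200)) = 14, since 14^2 = 196 <= 200 < 225 = 15^2.
Iterate m_{i+1} = d_i*a_i - m_i, d_{i+1} = (200 - m_{i+1}^2)/d_i, a_{i+1} = floor((a_0 + m_{i+1})/d_{i+1}):
  m_1 = 1*14 - 0 = 14, d_1 = (200 - 14^2)/1 = 4/1 = 4, a_1 = floor((14 + 14)/4) = 7.
  m_2 = 4*7 - 14 = 14, d_2 = (200 - 14^2)/4 = 4/4 = 1, a_2 = floor((14 + 14)/1) = 28.
  m_3 = 1*28 - 14 = 14, d_3 = (200 - 14^2)/1 = 4/1 = 4: (m_3, d_3) = (m_1, d_1) = (14, 4), so from here the quotients repeat a_1, a_2; the period length is 2.
Hence the expansion of sqrt(200) is a_0 = 14 followed by the repeating block 7, 28 (period 2).

[14; (7, 28)]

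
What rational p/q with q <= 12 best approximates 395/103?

23/6

Expand x = 395/103 as a continued fraction with the Euclidean algorithm:
  395 = 3*103 + 86, so a_0 = 3.
  103 = 1*86 + 17, so a_1 = 1.
  86 = 5*17 + 1, so a_2 = 5.
  17 = 17*1 + 0, so a_3 = 17.
so x = [3; 1, 5, 17].
Convergents (p_i = a_i*p_{i-1} + p_{i-2}, q_i = a_i*q_{i-1} + q_{i-2} with p_{-2}=0, p_{-1}=1, q_{-2}=1, q_{-1}=0), until the denominator exceeds 12:
  i=0: a_0=3, p_0 = 3*1 + 0 = 3, q_0 = 3*0 + 1 = 1.
  i=1: a_1=1, p_1 = 1*3 + 1 = 4, q_1 = 1*1 + 0 = 1.
  i=2: a_2=5, p_2 = 5*4 + 3 = 23, q_2 = 5*1 + 1 = 6.
  i=3: a_3=17, p_3 = 17*23 + 4 = 395, q_3 = 17*6 + 1 = 103.
q_3 = 103 > 12, so the last convergent with denominator <= 12 is p_2/q_2 = 23/6.
The closest fraction with denominator <= 12 is either p_2/q_2 or the intermediate fraction (k*p_2 + p_1)/(k*q_2 + q_1) with the largest k >= 1 whose denominator stays <= 12; these approach x as k grows, and every other convergent or intermediate fraction in range is farther away.
Largest k: floor((12 - q_1)/q_2) = floor((12 - 1)/6) = 1.
That gives (1*23 + 4)/(1*6 + 1) = 27/7.
Compare the errors: |x - 23/6| = |395*6 - 23*103|/(103*6) = 1/618, and |x - 27/7| = |395*7 - 27*103|/(103*7) = 16/721.
Cross-multiplying, 1*721 = 721 < 9888 = 16*618, so 1/618 is smaller: the convergent 23/6 is closer to x than 27/7.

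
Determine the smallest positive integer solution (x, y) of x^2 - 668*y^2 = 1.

First expand sqrt(668) as a continued fraction. With x_i = (sqrt(668) + m_i)/d_i and (m_0, d_0) = (0, 1): a_0 = floor(sqrt(668)) = 25, since 25^2 = 625 <= 668 < 676 = 26^2.
Iterate m_{i+1} = d_i*a_i - m_i, d_{i+1} = (668 - m_{i+1}^2)/d_i, a_{i+1} = floor((a_0 + m_{i+1})/d_{i+1}):
  m_1 = 1*25 - 0 = 25, d_1 = (668 - 25^2)/1 = 43/1 = 43, a_1 = floor((25 + 25)/43) = 1.
  m_2 = 43*1 - 25 = 18, d_2 = (668 - 18^2)/43 = 344/43 = 8, a_2 = floor((25 + 18)/8) = 5.
  m_3 = 8*5 - 18 = 22, d_3 = (668 - 22^2)/8 = 184/8 = 23, a_3 = floor((25 + 22)/23) = 2.
  m_4 = 23*2 - 22 = 24, d_4 = (668 - 24^2)/23 = 92/23 = 4, a_4 = floor((25 + 24)/4) = 12.
  m_5 = 4*12 - 24 = 24, d_5 = (668 - 24^2)/4 = 92/4 = 23, a_5 = floor((25 + 24)/23) = 2.
  m_6 = 23*2 - 24 = 22, d_6 = (668 - 22^2)/23 = 184/23 = 8, a_6 = floor((25 + 22)/8) = 5.
  m_7 = 8*5 - 22 = 18, d_7 = (668 - 18^2)/8 = 344/8 = 43, a_7 = floor((25 + 18)/43) = 1.
  m_8 = 43*1 - 18 = 25, d_8 = (668 - 25^2)/43 = 43/43 = 1, a_8 = floor((25 + 25)/1) = 50.
  m_9 = 1*50 - 25 = 25, d_9 = (668 - 25^2)/1 = 43/1 = 43: (m_9, d_9) = (m_1, d_1) = (25, 43), so from here the quotients repeat a_1, ..., a_8; the period length is 8.
So sqrt(668) = [25; (1, 5, 2, 12, 2, 5, 1, 50)] with period length k = 8.
k is even, so the fundamental solution of x^2 - 668y^2 = 1 is (p_{k-1}, q_{k-1}) = (p_7, q_7); compute convergents through index 7.
Convergents (p_i = a_i*p_{i-1} + p_{i-2}, q_i = a_i*q_{i-1} + q_{i-2} with p_{-2}=0, p_{-1}=1, q_{-2}=1, q_{-1}=0):
  i=0: a_0=25, p_0 = 25*1 + 0 = 25, q_0 = 25*0 + 1 = 1.
  i=1: a_1=1, p_1 = 1*25 + 1 = 26, q_1 = 1*1 + 0 = 1.
  i=2: a_2=5, p_2 = 5*26 + 25 = 155, q_2 = 5*1 + 1 = 6.
  i=3: a_3=2, p_3 = 2*155 + 26 = 336, q_3 = 2*6 + 1 = 13.
  i=4: a_4=12, p_4 = 12*336 + 155 = 4187, q_4 = 12*13 + 6 = 162.
  i=5: a_5=2, p_5 = 2*4187 + 336 = 8710, q_5 = 2*162 + 13 = 337.
  i=6: a_6=5, p_6 = 5*8710 + 4187 = 47737, q_6 = 5*337 + 162 = 1847.
  i=7: a_7=1, p_7 = 1*47737 + 8710 = 56447, q_7 = 1*1847 + 337 = 2184.
Check: 56447^2 - 668*2184^2 = 3186263809 - 3186263808 = 1, so (x, y) = (56447, 2184) solves the equation, and by the theorem it is the least positive solution.

(x, y) = (56447, 2184)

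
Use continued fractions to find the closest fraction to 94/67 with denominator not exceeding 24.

7/5

Expand x = 94/67 as a continued fraction with the Euclidean algorithm:
  94 = 1*67 + 27, so a_0 = 1.
  67 = 2*27 + 13, so a_1 = 2.
  27 = 2*13 + 1, so a_2 = 2.
  13 = 13*1 + 0, so a_3 = 13.
so x = [1; 2, 2, 13].
Convergents (p_i = a_i*p_{i-1} + p_{i-2}, q_i = a_i*q_{i-1} + q_{i-2} with p_{-2}=0, p_{-1}=1, q_{-2}=1, q_{-1}=0), until the denominator exceeds 24:
  i=0: a_0=1, p_0 = 1*1 + 0 = 1, q_0 = 1*0 + 1 = 1.
  i=1: a_1=2, p_1 = 2*1 + 1 = 3, q_1 = 2*1 + 0 = 2.
  i=2: a_2=2, p_2 = 2*3 + 1 = 7, q_2 = 2*2 + 1 = 5.
  i=3: a_3=13, p_3 = 13*7 + 3 = 94, q_3 = 13*5 + 2 = 67.
q_3 = 67 > 24, so the last convergent with denominator <= 24 is p_2/q_2 = 7/5.
The closest fraction with denominator <= 24 is either p_2/q_2 or the intermediate fraction (k*p_2 + p_1)/(k*q_2 + q_1) with the largest k >= 1 whose denominator stays <= 24; these approach x as k grows, and every other convergent or intermediate fraction in range is farther away.
Largest k: floor((24 - q_1)/q_2) = floor((24 - 2)/5) = 4.
That gives (4*7 + 3)/(4*5 + 2) = 31/22.
Compare the errors: |x - 7/5| = |94*5 - 7*67|/(67*5) = 1/335, and |x - 31/22| = |94*22 - 31*67|/(67*22) = 9/1474.
Cross-multiplying, 1*1474 = 1474 < 3015 = 9*335, so 1/335 is smaller: the convergent 7/5 is closer to x than 31/22.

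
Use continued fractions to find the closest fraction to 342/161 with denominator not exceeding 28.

17/8

Expand x = 342/161 as a continued fraction with the Euclidean algorithm:
  342 = 2*161 + 20, so a_0 = 2.
  161 = 8*20 + 1, so a_1 = 8.
  20 = 20*1 + 0, so a_2 = 20.
so x = [2; 8, 20].
Convergents (p_i = a_i*p_{i-1} + p_{i-2}, q_i = a_i*q_{i-1} + q_{i-2} with p_{-2}=0, p_{-1}=1, q_{-2}=1, q_{-1}=0), until the denominator exceeds 28:
  i=0: a_0=2, p_0 = 2*1 + 0 = 2, q_0 = 2*0 + 1 = 1.
  i=1: a_1=8, p_1 = 8*2 + 1 = 17, q_1 = 8*1 + 0 = 8.
  i=2: a_2=20, p_2 = 20*17 + 2 = 342, q_2 = 20*8 + 1 = 161.
q_2 = 161 > 28, so the last convergent with denominator <= 28 is p_1/q_1 = 17/8.
The closest fraction with denominator <= 28 is either p_1/q_1 or the intermediate fraction (k*p_1 + p_0)/(k*q_1 + q_0) with the largest k >= 1 whose denominator stays <= 28; these approach x as k grows, and every other convergent or intermediate fraction in range is farther away.
Largest k: floor((28 - q_0)/q_1) = floor((28 - 1)/8) = 3.
That gives (3*17 + 2)/(3*8 + 1) = 53/25.
Compare the errors: |x - 17/8| = |342*8 - 17*161|/(161*8) = 1/1288, and |x - 53/25| = |342*25 - 53*161|/(161*25) = 17/4025.
Cross-multiplying, 1*4025 = 4025 < 21896 = 17*1288, so 1/1288 is smaller: the convergent 17/8 is closer to x than 53/25.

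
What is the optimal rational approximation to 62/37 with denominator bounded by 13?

Expand x = 62/37 as a continued fraction with the Euclidean algorithm:
  62 = 1*37 + 25, so a_0 = 1.
  37 = 1*25 + 12, so a_1 = 1.
  25 = 2*12 + 1, so a_2 = 2.
  12 = 12*1 + 0, so a_3 = 12.
so x = [1; 1, 2, 12].
Convergents (p_i = a_i*p_{i-1} + p_{i-2}, q_i = a_i*q_{i-1} + q_{i-2} with p_{-2}=0, p_{-1}=1, q_{-2}=1, q_{-1}=0), until the denominator exceeds 13:
  i=0: a_0=1, p_0 = 1*1 + 0 = 1, q_0 = 1*0 + 1 = 1.
  i=1: a_1=1, p_1 = 1*1 + 1 = 2, q_1 = 1*1 + 0 = 1.
  i=2: a_2=2, p_2 = 2*2 + 1 = 5, q_2 = 2*1 + 1 = 3.
  i=3: a_3=12, p_3 = 12*5 + 2 = 62, q_3 = 12*3 + 1 = 37.
q_3 = 37 > 13, so the last convergent with denominator <= 13 is p_2/q_2 = 5/3.
The closest fraction with denominator <= 13 is either p_2/q_2 or the intermediate fraction (k*p_2 + p_1)/(k*q_2 + q_1) with the largest k >= 1 whose denominator stays <= 13; these approach x as k grows, and every other convergent or intermediate fraction in range is farther away.
Largest k: floor((13 - q_1)/q_2) = floor((13 - 1)/3) = 4.
That gives (4*5 + 2)/(4*3 + 1) = 22/13.
Compare the errors: |x - 5/3| = |62*3 - 5*37|/(37*3) = 1/111, and |x - 22/13| = |62*13 - 22*37|/(37*13) = 8/481.
Cross-multiplying, 1*481 = 481 < 888 = 8*111, so 1/111 is smaller: the convergent 5/3 is closer to x than 22/13.

5/3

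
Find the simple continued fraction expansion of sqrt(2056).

[45; (2, 1, 10, 1, 2, 90)]

Write x_i = (sqrt(2056) + m_i)/d_i with (m_0, d_0) = (0, 1). a_0 = floor(sqrt(2056)) = 45, since 45^2 = 2025 <= 2056 < 2116 = 46^2.
Iterate m_{i+1} = d_i*a_i - m_i, d_{i+1} = (2056 - m_{i+1}^2)/d_i, a_{i+1} = floor((a_0 + m_{i+1})/d_{i+1}):
  m_1 = 1*45 - 0 = 45, d_1 = (2056 - 45^2)/1 = 31/1 = 31, a_1 = floor((45 + 45)/31) = 2.
  m_2 = 31*2 - 45 = 17, d_2 = (2056 - 17^2)/31 = 1767/31 = 57, a_2 = floor((45 + 17)/57) = 1.
  m_3 = 57*1 - 17 = 40, d_3 = (2056 - 40^2)/57 = 456/57 = 8, a_3 = floor((45 + 40)/8) = 10.
  m_4 = 8*10 - 40 = 40, d_4 = (2056 - 40^2)/8 = 456/8 = 57, a_4 = floor((45 + 40)/57) = 1.
  m_5 = 57*1 - 40 = 17, d_5 = (2056 - 17^2)/57 = 1767/57 = 31, a_5 = floor((45 + 17)/31) = 2.
  m_6 = 31*2 - 17 = 45, d_6 = (2056 - 45^2)/31 = 31/31 = 1, a_6 = floor((45 + 45)/1) = 90.
  m_7 = 1*90 - 45 = 45, d_7 = (2056 - 45^2)/1 = 31/1 = 31: (m_7, d_7) = (m_1, d_1) = (45, 31), so from here the quotients repeat a_1, ..., a_6; the period length is 6.
Hence the expansion of sqrt(2056) is a_0 = 45 followed by the repeating block 2, 1, 10, 1, 2, 90 (period 6).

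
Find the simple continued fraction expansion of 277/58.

Run the Euclidean algorithm on 277 and 58; the successive quotients are the partial quotients a_0, a_1, ... (each step inverts the fractional part left over by the previous one):
  277 = 4*58 + 45, so a_0 = 4.
  58 = 1*45 + 13, so a_1 = 1.
  45 = 3*13 + 6, so a_2 = 3.
  13 = 2*6 + 1, so a_3 = 2.
  6 = 6*1 + 0, so a_4 = 6.
The remainder reaches 0 after 5 divisions, so the expansion has 5 partial quotients, read off in order.

[4; 1, 3, 2, 6]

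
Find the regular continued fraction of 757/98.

Run the Euclidean algorithm on 757 and 98; the successive quotients are the partial quotients a_0, a_1, ... (each step inverts the fractional part left over by the previous one):
  757 = 7*98 + 71, so a_0 = 7.
  98 = 1*71 + 27, so a_1 = 1.
  71 = 2*27 + 17, so a_2 = 2.
  27 = 1*17 + 10, so a_3 = 1.
  17 = 1*10 + 7, so a_4 = 1.
  10 = 1*7 + 3, so a_5 = 1.
  7 = 2*3 + 1, so a_6 = 2.
  3 = 3*1 + 0, so a_7 = 3.
The remainder reaches 0 after 8 divisions, so the expansion has 8 partial quotients, read off in order.

[7; 1, 2, 1, 1, 1, 2, 3]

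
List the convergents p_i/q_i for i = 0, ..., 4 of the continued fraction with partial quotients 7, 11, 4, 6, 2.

Using the convergent recurrence p_i = a_i*p_{i-1} + p_{i-2}, q_i = a_i*q_{i-1} + q_{i-2} with p_{-2}=0, p_{-1}=1, q_{-2}=1, q_{-1}=0:
  i=0: a_0=7, p_0 = 7*1 + 0 = 7, q_0 = 7*0 + 1 = 1.
  i=1: a_1=11, p_1 = 11*7 + 1 = 78, q_1 = 11*1 + 0 = 11.
  i=2: a_2=4, p_2 = 4*78 + 7 = 319, q_2 = 4*11 + 1 = 45.
  i=3: a_3=6, p_3 = 6*319 + 78 = 1992, q_3 = 6*45 + 11 = 281.
  i=4: a_4=2, p_4 = 2*1992 + 319 = 4303, q_4 = 2*281 + 45 = 607.

7/1, 78/11, 319/45, 1992/281, 4303/607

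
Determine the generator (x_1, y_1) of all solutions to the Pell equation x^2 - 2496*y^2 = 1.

First expand sqrt(2496) as a continued fraction. With x_i = (sqrt(2496) + m_i)/d_i and (m_0, d_0) = (0, 1): a_0 = floor(sqrt(2496)) = 49, since 49^2 = 2401 <= 2496 < 2500 = 50^2.
Iterate m_{i+1} = d_i*a_i - m_i, d_{i+1} = (2496 - m_{i+1}^2)/d_i, a_{i+1} = floor((a_0 + m_{i+1})/d_{i+1}):
  m_1 = 1*49 - 0 = 49, d_1 = (2496 - 49^2)/1 = 95/1 = 95, a_1 = floor((49 + 49)/95) = 1.
  m_2 = 95*1 - 49 = 46, d_2 = (2496 - 46^2)/95 = 380/95 = 4, a_2 = floor((49 + 46)/4) = 23.
  m_3 = 4*23 - 46 = 46, d_3 = (2496 - 46^2)/4 = 380/4 = 95, a_3 = floor((49 + 46)/95) = 1.
  m_4 = 95*1 - 46 = 49, d_4 = (2496 - 49^2)/95 = 95/95 = 1, a_4 = floor((49 + 49)/1) = 98.
  m_5 = 1*98 - 49 = 49, d_5 = (2496 - 49^2)/1 = 95/1 = 95: (m_5, d_5) = (m_1, d_1) = (49, 95), so from here the quotients repeat a_1, ..., a_4; the period length is 4.
So sqrt(2496) = [49; (1, 23, 1, 98)] with period length k = 4.
k is even, so the fundamental solution of x^2 - 2496y^2 = 1 is (p_{k-1}, q_{k-1}) = (p_3, q_3); compute convergents through index 3.
Convergents (p_i = a_i*p_{i-1} + p_{i-2}, q_i = a_i*q_{i-1} + q_{i-2} with p_{-2}=0, p_{-1}=1, q_{-2}=1, q_{-1}=0):
  i=0: a_0=49, p_0 = 49*1 + 0 = 49, q_0 = 49*0 + 1 = 1.
  i=1: a_1=1, p_1 = 1*49 + 1 = 50, q_1 = 1*1 + 0 = 1.
  i=2: a_2=23, p_2 = 23*50 + 49 = 1199, q_2 = 23*1 + 1 = 24.
  i=3: a_3=1, p_3 = 1*1199 + 50 = 1249, q_3 = 1*24 + 1 = 25.
Check: 1249^2 - 2496*25^2 = 1560001 - 1560000 = 1, so (x, y) = (1249, 25) solves the equation, and by the theorem it is the least positive solution.

(x, y) = (1249, 25)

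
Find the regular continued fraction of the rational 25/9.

[2; 1, 3, 2]

Run the Euclidean algorithm on 25 and 9; the successive quotients are the partial quotients a_0, a_1, ... (each step inverts the fractional part left over by the previous one):
  25 = 2*9 + 7, so a_0 = 2.
  9 = 1*7 + 2, so a_1 = 1.
  7 = 3*2 + 1, so a_2 = 3.
  2 = 2*1 + 0, so a_3 = 2.
The remainder reaches 0 after 4 divisions, so the expansion has 4 partial quotients, read off in order.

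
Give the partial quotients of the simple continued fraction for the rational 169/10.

[16; 1, 9]

Run the Euclidean algorithm on 169 and 10; the successive quotients are the partial quotients a_0, a_1, ... (each step inverts the fractional part left over by the previous one):
  169 = 16*10 + 9, so a_0 = 16.
  10 = 1*9 + 1, so a_1 = 1.
  9 = 9*1 + 0, so a_2 = 9.
The remainder reaches 0 after 3 divisions, so the expansion has 3 partial quotients, read off in order.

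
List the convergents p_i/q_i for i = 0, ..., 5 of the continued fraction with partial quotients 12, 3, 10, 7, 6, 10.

12/1, 37/3, 382/31, 2711/220, 16648/1351, 169191/13730

Using the convergent recurrence p_i = a_i*p_{i-1} + p_{i-2}, q_i = a_i*q_{i-1} + q_{i-2} with p_{-2}=0, p_{-1}=1, q_{-2}=1, q_{-1}=0:
  i=0: a_0=12, p_0 = 12*1 + 0 = 12, q_0 = 12*0 + 1 = 1.
  i=1: a_1=3, p_1 = 3*12 + 1 = 37, q_1 = 3*1 + 0 = 3.
  i=2: a_2=10, p_2 = 10*37 + 12 = 382, q_2 = 10*3 + 1 = 31.
  i=3: a_3=7, p_3 = 7*382 + 37 = 2711, q_3 = 7*31 + 3 = 220.
  i=4: a_4=6, p_4 = 6*2711 + 382 = 16648, q_4 = 6*220 + 31 = 1351.
  i=5: a_5=10, p_5 = 10*16648 + 2711 = 169191, q_5 = 10*1351 + 220 = 13730.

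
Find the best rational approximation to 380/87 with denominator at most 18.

Expand x = 380/87 as a continued fraction with the Euclidean algorithm:
  380 = 4*87 + 32, so a_0 = 4.
  87 = 2*32 + 23, so a_1 = 2.
  32 = 1*23 + 9, so a_2 = 1.
  23 = 2*9 + 5, so a_3 = 2.
  9 = 1*5 + 4, so a_4 = 1.
  5 = 1*4 + 1, so a_5 = 1.
  4 = 4*1 + 0, so a_6 = 4.
so x = [4; 2, 1, 2, 1, 1, 4].
Convergents (p_i = a_i*p_{i-1} + p_{i-2}, q_i = a_i*q_{i-1} + q_{i-2} with p_{-2}=0, p_{-1}=1, q_{-2}=1, q_{-1}=0), until the denominator exceeds 18:
  i=0: a_0=4, p_0 = 4*1 + 0 = 4, q_0 = 4*0 + 1 = 1.
  i=1: a_1=2, p_1 = 2*4 + 1 = 9, q_1 = 2*1 + 0 = 2.
  i=2: a_2=1, p_2 = 1*9 + 4 = 13, q_2 = 1*2 + 1 = 3.
  i=3: a_3=2, p_3 = 2*13 + 9 = 35, q_3 = 2*3 + 2 = 8.
  i=4: a_4=1, p_4 = 1*35 + 13 = 48, q_4 = 1*8 + 3 = 11.
  i=5: a_5=1, p_5 = 1*48 + 35 = 83, q_5 = 1*11 + 8 = 19.
q_5 = 19 > 18, so the last convergent with denominator <= 18 is p_4/q_4 = 48/11.
The closest fraction with denominator <= 18 is either p_4/q_4 or the intermediate fraction (k*p_4 + p_3)/(k*q_4 + q_3) with the largest k >= 1 whose denominator stays <= 18; these approach x as k grows, and every other convergent or intermediate fraction in range is farther away.
Largest k: floor((18 - q_3)/q_4) = floor((18 - 8)/11) = 0.
Since k = 0, no intermediate fraction beyond p_4/q_4 has denominator <= 18, so the convergent 48/11 is the closest (its error is |380*11 - 48*87|/(87*11) = 4/957).

48/11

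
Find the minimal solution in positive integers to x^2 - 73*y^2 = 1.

(x, y) = (2281249, 267000)

First expand sqrt(73) as a continued fraction. With x_i = (sqrt(73) + m_i)/d_i and (m_0, d_0) = (0, 1): a_0 = floor(sqrt(73)) = 8, since 8^2 = 64 <= 73 < 81 = 9^2.
Iterate m_{i+1} = d_i*a_i - m_i, d_{i+1} = (73 - m_{i+1}^2)/d_i, a_{i+1} = floor((a_0 + m_{i+1})/d_{i+1}):
  m_1 = 1*8 - 0 = 8, d_1 = (73 - 8^2)/1 = 9/1 = 9, a_1 = floor((8 + 8)/9) = 1.
  m_2 = 9*1 - 8 = 1, d_2 = (73 - 1^2)/9 = 72/9 = 8, a_2 = floor((8 + 1)/8) = 1.
  m_3 = 8*1 - 1 = 7, d_3 = (73 - 7^2)/8 = 24/8 = 3, a_3 = floor((8 + 7)/3) = 5.
  m_4 = 3*5 - 7 = 8, d_4 = (73 - 8^2)/3 = 9/3 = 3, a_4 = floor((8 + 8)/3) = 5.
  m_5 = 3*5 - 8 = 7, d_5 = (73 - 7^2)/3 = 24/3 = 8, a_5 = floor((8 + 7)/8) = 1.
  m_6 = 8*1 - 7 = 1, d_6 = (73 - 1^2)/8 = 72/8 = 9, a_6 = floor((8 + 1)/9) = 1.
  m_7 = 9*1 - 1 = 8, d_7 = (73 - 8^2)/9 = 9/9 = 1, a_7 = floor((8 + 8)/1) = 16.
  m_8 = 1*16 - 8 = 8, d_8 = (73 - 8^2)/1 = 9/1 = 9: (m_8, d_8) = (m_1, d_1) = (8, 9), so from here the quotients repeat a_1, ..., a_7; the period length is 7.
So sqrt(73) = [8; (1, 1, 5, 5, 1, 1, 16)] with period length k = 7.
k is odd, so (p_{k-1}, q_{k-1}) only solves x^2 - 73y^2 = -1 and the fundamental solution of x^2 - 73y^2 = 1 is (p_{2k-1}, q_{2k-1}) = (p_13, q_13); compute convergents through index 13, running through the period twice.
Convergents (p_i = a_i*p_{i-1} + p_{i-2}, q_i = a_i*q_{i-1} + q_{i-2} with p_{-2}=0, p_{-1}=1, q_{-2}=1, q_{-1}=0):
  i=0: a_0=8, p_0 = 8*1 + 0 = 8, q_0 = 8*0 + 1 = 1.
  i=1: a_1=1, p_1 = 1*8 + 1 = 9, q_1 = 1*1 + 0 = 1.
  i=2: a_2=1, p_2 = 1*9 + 8 = 17, q_2 = 1*1 + 1 = 2.
  i=3: a_3=5, p_3 = 5*17 + 9 = 94, q_3 = 5*2 + 1 = 11.
  i=4: a_4=5, p_4 = 5*94 + 17 = 487, q_4 = 5*11 + 2 = 57.
  i=5: a_5=1, p_5 = 1*487 + 94 = 581, q_5 = 1*57 + 11 = 68.
  i=6: a_6=1, p_6 = 1*581 + 487 = 1068, q_6 = 1*68 + 57 = 125.
  i=7: a_7=16, p_7 = 16*1068 + 581 = 17669, q_7 = 16*125 + 68 = 2068.
  i=8: a_8=1, p_8 = 1*17669 + 1068 = 18737, q_8 = 1*2068 + 125 = 2193.
  i=9: a_9=1, p_9 = 1*18737 + 17669 = 36406, q_9 = 1*2193 + 2068 = 4261.
  i=10: a_10=5, p_10 = 5*36406 + 18737 = 200767, q_10 = 5*4261 + 2193 = 23498.
  i=11: a_11=5, p_11 = 5*200767 + 36406 = 1040241, q_11 = 5*23498 + 4261 = 121751.
  i=12: a_12=1, p_12 = 1*1040241 + 200767 = 1241008, q_12 = 1*121751 + 23498 = 145249.
  i=13: a_13=1, p_13 = 1*1241008 + 1040241 = 2281249, q_13 = 1*145249 + 121751 = 267000.
Indeed p_6^2 - 73*q_6^2 = 1140624 - 1140625 = -1, not +1.
Check: 2281249^2 - 73*267000^2 = 5204097000001 - 5204097000000 = 1, so (x, y) = (2281249, 267000) solves the equation, and by the theorem it is the least positive solution.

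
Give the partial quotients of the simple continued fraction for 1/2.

[0; 2]

Run the Euclidean algorithm on 1 and 2; the successive quotients are the partial quotients a_0, a_1, ... (each step inverts the fractional part left over by the previous one):
  1 = 0*2 + 1, so a_0 = 0.
  2 = 2*1 + 0, so a_1 = 2.
The remainder reaches 0 after 2 divisions, so the expansion has 2 partial quotients, read off in order.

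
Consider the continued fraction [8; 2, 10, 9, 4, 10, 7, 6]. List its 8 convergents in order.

Using the convergent recurrence p_i = a_i*p_{i-1} + p_{i-2}, q_i = a_i*q_{i-1} + q_{i-2} with p_{-2}=0, p_{-1}=1, q_{-2}=1, q_{-1}=0:
  i=0: a_0=8, p_0 = 8*1 + 0 = 8, q_0 = 8*0 + 1 = 1.
  i=1: a_1=2, p_1 = 2*8 + 1 = 17, q_1 = 2*1 + 0 = 2.
  i=2: a_2=10, p_2 = 10*17 + 8 = 178, q_2 = 10*2 + 1 = 21.
  i=3: a_3=9, p_3 = 9*178 + 17 = 1619, q_3 = 9*21 + 2 = 191.
  i=4: a_4=4, p_4 = 4*1619 + 178 = 6654, q_4 = 4*191 + 21 = 785.
  i=5: a_5=10, p_5 = 10*6654 + 1619 = 68159, q_5 = 10*785 + 191 = 8041.
  i=6: a_6=7, p_6 = 7*68159 + 6654 = 483767, q_6 = 7*8041 + 785 = 57072.
  i=7: a_7=6, p_7 = 6*483767 + 68159 = 2970761, q_7 = 6*57072 + 8041 = 350473.

8/1, 17/2, 178/21, 1619/191, 6654/785, 68159/8041, 483767/57072, 2970761/350473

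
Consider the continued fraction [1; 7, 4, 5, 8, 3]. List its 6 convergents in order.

Using the convergent recurrence p_i = a_i*p_{i-1} + p_{i-2}, q_i = a_i*q_{i-1} + q_{i-2} with p_{-2}=0, p_{-1}=1, q_{-2}=1, q_{-1}=0:
  i=0: a_0=1, p_0 = 1*1 + 0 = 1, q_0 = 1*0 + 1 = 1.
  i=1: a_1=7, p_1 = 7*1 + 1 = 8, q_1 = 7*1 + 0 = 7.
  i=2: a_2=4, p_2 = 4*8 + 1 = 33, q_2 = 4*7 + 1 = 29.
  i=3: a_3=5, p_3 = 5*33 + 8 = 173, q_3 = 5*29 + 7 = 152.
  i=4: a_4=8, p_4 = 8*173 + 33 = 1417, q_4 = 8*152 + 29 = 1245.
  i=5: a_5=3, p_5 = 3*1417 + 173 = 4424, q_5 = 3*1245 + 152 = 3887.

1/1, 8/7, 33/29, 173/152, 1417/1245, 4424/3887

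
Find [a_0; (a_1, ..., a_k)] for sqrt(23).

[4; (1, 3, 1, 8)]

Write x_i = (sqrt(23) + m_i)/d_i with (m_0, d_0) = (0, 1). a_0 = floor(sqrt(23)) = 4, since 4^2 = 16 <= 23 < 25 = 5^2.
Iterate m_{i+1} = d_i*a_i - m_i, d_{i+1} = (23 - m_{i+1}^2)/d_i, a_{i+1} = floor((a_0 + m_{i+1})/d_{i+1}):
  m_1 = 1*4 - 0 = 4, d_1 = (23 - 4^2)/1 = 7/1 = 7, a_1 = floor((4 + 4)/7) = 1.
  m_2 = 7*1 - 4 = 3, d_2 = (23 - 3^2)/7 = 14/7 = 2, a_2 = floor((4 + 3)/2) = 3.
  m_3 = 2*3 - 3 = 3, d_3 = (23 - 3^2)/2 = 14/2 = 7, a_3 = floor((4 + 3)/7) = 1.
  m_4 = 7*1 - 3 = 4, d_4 = (23 - 4^2)/7 = 7/7 = 1, a_4 = floor((4 + 4)/1) = 8.
  m_5 = 1*8 - 4 = 4, d_5 = (23 - 4^2)/1 = 7/1 = 7: (m_5, d_5) = (m_1, d_1) = (4, 7), so from here the quotients repeat a_1, ..., a_4; the period length is 4.
Hence the expansion of sqrt(23) is a_0 = 4 followed by the repeating block 1, 3, 1, 8 (period 4).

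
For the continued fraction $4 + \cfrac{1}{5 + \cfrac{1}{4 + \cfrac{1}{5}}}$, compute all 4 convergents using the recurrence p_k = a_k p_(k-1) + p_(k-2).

4/1, 21/5, 88/21, 461/110

Using the convergent recurrence p_i = a_i*p_{i-1} + p_{i-2}, q_i = a_i*q_{i-1} + q_{i-2} with p_{-2}=0, p_{-1}=1, q_{-2}=1, q_{-1}=0:
  i=0: a_0=4, p_0 = 4*1 + 0 = 4, q_0 = 4*0 + 1 = 1.
  i=1: a_1=5, p_1 = 5*4 + 1 = 21, q_1 = 5*1 + 0 = 5.
  i=2: a_2=4, p_2 = 4*21 + 4 = 88, q_2 = 4*5 + 1 = 21.
  i=3: a_3=5, p_3 = 5*88 + 21 = 461, q_3 = 5*21 + 5 = 110.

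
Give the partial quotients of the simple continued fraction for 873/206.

Run the Euclidean algorithm on 873 and 206; the successive quotients are the partial quotients a_0, a_1, ... (each step inverts the fractional part left over by the previous one):
  873 = 4*206 + 49, so a_0 = 4.
  206 = 4*49 + 10, so a_1 = 4.
  49 = 4*10 + 9, so a_2 = 4.
  10 = 1*9 + 1, so a_3 = 1.
  9 = 9*1 + 0, so a_4 = 9.
The remainder reaches 0 after 5 divisions, so the expansion has 5 partial quotients, read off in order.

[4; 4, 4, 1, 9]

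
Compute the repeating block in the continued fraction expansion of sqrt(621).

Write x_i = (sqrt(621) + m_i)/d_i with (m_0, d_0) = (0, 1). a_0 = floor(sqrt(621)) = 24, since 24^2 = 576 <= 621 < 625 = 25^2.
Iterate m_{i+1} = d_i*a_i - m_i, d_{i+1} = (621 - m_{i+1}^2)/d_i, a_{i+1} = floor((a_0 + m_{i+1})/d_{i+1}):
  m_1 = 1*24 - 0 = 24, d_1 = (621 - 24^2)/1 = 45/1 = 45, a_1 = floor((24 + 24)/45) = 1.
  m_2 = 45*1 - 24 = 21, d_2 = (621 - 21^2)/45 = 180/45 = 4, a_2 = floor((24 + 21)/4) = 11.
  m_3 = 4*11 - 21 = 23, d_3 = (621 - 23^2)/4 = 92/4 = 23, a_3 = floor((24 + 23)/23) = 2.
  m_4 = 23*2 - 23 = 23, d_4 = (621 - 23^2)/23 = 92/23 = 4, a_4 = floor((24 + 23)/4) = 11.
  m_5 = 4*11 - 23 = 21, d_5 = (621 - 21^2)/4 = 180/4 = 45, a_5 = floor((24 + 21)/45) = 1.
  m_6 = 45*1 - 21 = 24, d_6 = (621 - 24^2)/45 = 45/45 = 1, a_6 = floor((24 + 24)/1) = 48.
  m_7 = 1*48 - 24 = 24, d_7 = (621 - 24^2)/1 = 45/1 = 45: (m_7, d_7) = (m_1, d_1) = (24, 45), so from here the quotients repeat a_1, ..., a_6; the period length is 6.
Hence the expansion of sqrt(621) is a_0 = 24 followed by the repeating block 1, 11, 2, 11, 1, 48 (period 6).

[24; (1, 11, 2, 11, 1, 48)]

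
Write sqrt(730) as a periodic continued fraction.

[27; (54)]

Write x_i = (sqrt(730) + m_i)/d_i with (m_0, d_0) = (0, 1). a_0 = floor(sqrt(730)) = 27, since 27^2 = 729 <= 730 < 784 = 28^2.
Iterate m_{i+1} = d_i*a_i - m_i, d_{i+1} = (730 - m_{i+1}^2)/d_i, a_{i+1} = floor((a_0 + m_{i+1})/d_{i+1}):
  m_1 = 1*27 - 0 = 27, d_1 = (730 - 27^2)/1 = 1/1 = 1, a_1 = floor((27 + 27)/1) = 54.
  m_2 = 1*54 - 27 = 27, d_2 = (730 - 27^2)/1 = 1/1 = 1: (m_2, d_2) = (m_1, d_1) = (27, 1), so from here the quotient a_1 repeats; the period length is 1.
Hence the expansion of sqrt(730) is a_0 = 27 followed by the repeating block 54 (period 1).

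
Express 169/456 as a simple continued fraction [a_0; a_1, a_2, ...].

Run the Euclidean algorithm on 169 and 456; the successive quotients are the partial quotients a_0, a_1, ... (each step inverts the fractional part left over by the previous one):
  169 = 0*456 + 169, so a_0 = 0.
  456 = 2*169 + 118, so a_1 = 2.
  169 = 1*118 + 51, so a_2 = 1.
  118 = 2*51 + 16, so a_3 = 2.
  51 = 3*16 + 3, so a_4 = 3.
  16 = 5*3 + 1, so a_5 = 5.
  3 = 3*1 + 0, so a_6 = 3.
The remainder reaches 0 after 7 divisions, so the expansion has 7 partial quotients, read off in order.

[0; 2, 1, 2, 3, 5, 3]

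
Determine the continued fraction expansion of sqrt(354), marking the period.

[18; (1, 4, 2, 2, 18, 2, 2, 4, 1, 36)]

Write x_i = (sqrt(354) + m_i)/d_i with (m_0, d_0) = (0, 1). a_0 = floor(sqrt(354)) = 18, since 18^2 = 324 <= 354 < 361 = 19^2.
Iterate m_{i+1} = d_i*a_i - m_i, d_{i+1} = (354 - m_{i+1}^2)/d_i, a_{i+1} = floor((a_0 + m_{i+1})/d_{i+1}):
  m_1 = 1*18 - 0 = 18, d_1 = (354 - 18^2)/1 = 30/1 = 30, a_1 = floor((18 + 18)/30) = 1.
  m_2 = 30*1 - 18 = 12, d_2 = (354 - 12^2)/30 = 210/30 = 7, a_2 = floor((18 + 12)/7) = 4.
  m_3 = 7*4 - 12 = 16, d_3 = (354 - 16^2)/7 = 98/7 = 14, a_3 = floor((18 + 16)/14) = 2.
  m_4 = 14*2 - 16 = 12, d_4 = (354 - 12^2)/14 = 210/14 = 15, a_4 = floor((18 + 12)/15) = 2.
  m_5 = 15*2 - 12 = 18, d_5 = (354 - 18^2)/15 = 30/15 = 2, a_5 = floor((18 + 18)/2) = 18.
  m_6 = 2*18 - 18 = 18, d_6 = (354 - 18^2)/2 = 30/2 = 15, a_6 = floor((18 + 18)/15) = 2.
  m_7 = 15*2 - 18 = 12, d_7 = (354 - 12^2)/15 = 210/15 = 14, a_7 = floor((18 + 12)/14) = 2.
  m_8 = 14*2 - 12 = 16, d_8 = (354 - 16^2)/14 = 98/14 = 7, a_8 = floor((18 + 16)/7) = 4.
  m_9 = 7*4 - 16 = 12, d_9 = (354 - 12^2)/7 = 210/7 = 30, a_9 = floor((18 + 12)/30) = 1.
  m_10 = 30*1 - 12 = 18, d_10 = (354 - 18^2)/30 = 30/30 = 1, a_10 = floor((18 + 18)/1) = 36.
  m_11 = 1*36 - 18 = 18, d_11 = (354 - 18^2)/1 = 30/1 = 30: (m_11, d_11) = (m_1, d_1) = (18, 30), so from here the quotients repeat a_1, ..., a_10; the period length is 10.
Hence the expansion of sqrt(354) is a_0 = 18 followed by the repeating block 1, 4, 2, 2, 18, 2, 2, 4, 1, 36 (period 10).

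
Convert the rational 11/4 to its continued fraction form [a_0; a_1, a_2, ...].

[2; 1, 3]

Run the Euclidean algorithm on 11 and 4; the successive quotients are the partial quotients a_0, a_1, ... (each step inverts the fractional part left over by the previous one):
  11 = 2*4 + 3, so a_0 = 2.
  4 = 1*3 + 1, so a_1 = 1.
  3 = 3*1 + 0, so a_2 = 3.
The remainder reaches 0 after 3 divisions, so the expansion has 3 partial quotients, read off in order.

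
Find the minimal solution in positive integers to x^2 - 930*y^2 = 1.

First expand sqrt(930) as a continued fraction. With x_i = (sqrt(930) + m_i)/d_i and (m_0, d_0) = (0, 1): a_0 = floor(sqrt(930)) = 30, since 30^2 = 900 <= 930 < 961 = 31^2.
Iterate m_{i+1} = d_i*a_i - m_i, d_{i+1} = (930 - m_{i+1}^2)/d_i, a_{i+1} = floor((a_0 + m_{i+1})/d_{i+1}):
  m_1 = 1*30 - 0 = 30, d_1 = (930 - 30^2)/1 = 30/1 = 30, a_1 = floor((30 + 30)/30) = 2.
  m_2 = 30*2 - 30 = 30, d_2 = (930 - 30^2)/30 = 30/30 = 1, a_2 = floor((30 + 30)/1) = 60.
  m_3 = 1*60 - 30 = 30, d_3 = (930 - 30^2)/1 = 30/1 = 30: (m_3, d_3) = (m_1, d_1) = (30, 30), so from here the quotients repeat a_1, a_2; the period length is 2.
So sqrt(930) = [30; (2, 60)] with period length k = 2.
k is even, so the fundamental solution of x^2 - 930y^2 = 1 is (p_{k-1}, q_{k-1}) = (p_1, q_1); compute convergents through index 1.
Convergents (p_i = a_i*p_{i-1} + p_{i-2}, q_i = a_i*q_{i-1} + q_{i-2} with p_{-2}=0, p_{-1}=1, q_{-2}=1, q_{-1}=0):
  i=0: a_0=30, p_0 = 30*1 + 0 = 30, q_0 = 30*0 + 1 = 1.
  i=1: a_1=2, p_1 = 2*30 + 1 = 61, q_1 = 2*1 + 0 = 2.
Check: 61^2 - 930*2^2 = 3721 - 3720 = 1, so (x, y) = (61, 2) solves the equation, and by the theorem it is the least positive solution.

(x, y) = (61, 2)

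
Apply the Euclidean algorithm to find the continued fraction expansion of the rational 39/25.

Run the Euclidean algorithm on 39 and 25; the successive quotients are the partial quotients a_0, a_1, ... (each step inverts the fractional part left over by the previous one):
  39 = 1*25 + 14, so a_0 = 1.
  25 = 1*14 + 11, so a_1 = 1.
  14 = 1*11 + 3, so a_2 = 1.
  11 = 3*3 + 2, so a_3 = 3.
  3 = 1*2 + 1, so a_4 = 1.
  2 = 2*1 + 0, so a_5 = 2.
The remainder reaches 0 after 6 divisions, so the expansion has 6 partial quotients, read off in order.

[1; 1, 1, 3, 1, 2]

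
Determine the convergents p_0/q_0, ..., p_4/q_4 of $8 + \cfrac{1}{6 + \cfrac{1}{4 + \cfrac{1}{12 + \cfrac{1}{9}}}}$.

8/1, 49/6, 204/25, 2497/306, 22677/2779

Using the convergent recurrence p_i = a_i*p_{i-1} + p_{i-2}, q_i = a_i*q_{i-1} + q_{i-2} with p_{-2}=0, p_{-1}=1, q_{-2}=1, q_{-1}=0:
  i=0: a_0=8, p_0 = 8*1 + 0 = 8, q_0 = 8*0 + 1 = 1.
  i=1: a_1=6, p_1 = 6*8 + 1 = 49, q_1 = 6*1 + 0 = 6.
  i=2: a_2=4, p_2 = 4*49 + 8 = 204, q_2 = 4*6 + 1 = 25.
  i=3: a_3=12, p_3 = 12*204 + 49 = 2497, q_3 = 12*25 + 6 = 306.
  i=4: a_4=9, p_4 = 9*2497 + 204 = 22677, q_4 = 9*306 + 25 = 2779.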